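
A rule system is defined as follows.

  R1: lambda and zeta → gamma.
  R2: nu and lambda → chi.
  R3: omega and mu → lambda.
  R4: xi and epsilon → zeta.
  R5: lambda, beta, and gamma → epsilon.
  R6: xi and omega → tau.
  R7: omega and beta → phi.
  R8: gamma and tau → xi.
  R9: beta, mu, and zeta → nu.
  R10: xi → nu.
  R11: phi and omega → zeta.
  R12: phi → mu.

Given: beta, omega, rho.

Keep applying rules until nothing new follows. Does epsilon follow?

Yes

omega and beta hold, so phi follows (R7).
phi and omega hold, so zeta follows (R11).
From phi, R12 gives mu.
omega and mu hold, so lambda follows (R3).
lambda and zeta hold, so gamma follows (R1).
lambda, beta, and gamma hold, so epsilon follows (R5).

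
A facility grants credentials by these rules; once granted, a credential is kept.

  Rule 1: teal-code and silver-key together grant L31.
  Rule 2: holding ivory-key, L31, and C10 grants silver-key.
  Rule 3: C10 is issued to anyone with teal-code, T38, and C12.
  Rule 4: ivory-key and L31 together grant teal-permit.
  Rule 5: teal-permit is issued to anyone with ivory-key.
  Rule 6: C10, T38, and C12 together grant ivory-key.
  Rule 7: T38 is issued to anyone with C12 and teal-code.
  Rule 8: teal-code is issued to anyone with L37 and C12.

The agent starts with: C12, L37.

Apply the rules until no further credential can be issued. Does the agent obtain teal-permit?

Yes

Holding L37 and C12 grants teal-code (Rule 8).
Holding C12 and teal-code grants T38 (Rule 7).
Holding teal-code, T38, and C12 grants C10 (Rule 3).
Holding C10, T38, and C12 grants ivory-key (Rule 6).
Holding ivory-key grants teal-permit (Rule 5).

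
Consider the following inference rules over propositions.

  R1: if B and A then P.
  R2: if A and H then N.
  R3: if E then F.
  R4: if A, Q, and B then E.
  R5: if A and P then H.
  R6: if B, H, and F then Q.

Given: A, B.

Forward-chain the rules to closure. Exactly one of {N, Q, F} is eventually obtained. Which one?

N

B and A hold, so P follows (R1).
From A and P, R5 gives H.
A and H hold, so N follows (R2).
F would need E (R3), but E is never established. Q would need B, H, and F (R6), but F is never established.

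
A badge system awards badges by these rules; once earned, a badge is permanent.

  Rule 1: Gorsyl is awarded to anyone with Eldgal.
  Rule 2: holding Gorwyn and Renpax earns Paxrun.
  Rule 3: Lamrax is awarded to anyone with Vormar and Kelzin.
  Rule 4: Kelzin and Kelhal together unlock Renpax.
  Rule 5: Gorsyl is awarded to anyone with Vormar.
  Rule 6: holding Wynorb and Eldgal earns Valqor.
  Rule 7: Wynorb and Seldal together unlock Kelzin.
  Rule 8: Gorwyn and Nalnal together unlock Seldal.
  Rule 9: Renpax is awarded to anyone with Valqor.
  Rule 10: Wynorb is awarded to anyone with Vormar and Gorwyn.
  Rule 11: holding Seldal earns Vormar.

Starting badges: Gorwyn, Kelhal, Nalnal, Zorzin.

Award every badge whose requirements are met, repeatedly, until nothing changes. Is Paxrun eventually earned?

Yes

With Gorwyn and Nalnal, Seldal is earned (Rule 8).
With Seldal, Vormar is earned (Rule 11).
With Vormar and Gorwyn, Wynorb is earned (Rule 10).
With Wynorb and Seldal, Kelzin is earned (Rule 7).
With Kelzin and Kelhal, Renpax is earned (Rule 4).
With Gorwyn and Renpax, Paxrun is earned (Rule 2).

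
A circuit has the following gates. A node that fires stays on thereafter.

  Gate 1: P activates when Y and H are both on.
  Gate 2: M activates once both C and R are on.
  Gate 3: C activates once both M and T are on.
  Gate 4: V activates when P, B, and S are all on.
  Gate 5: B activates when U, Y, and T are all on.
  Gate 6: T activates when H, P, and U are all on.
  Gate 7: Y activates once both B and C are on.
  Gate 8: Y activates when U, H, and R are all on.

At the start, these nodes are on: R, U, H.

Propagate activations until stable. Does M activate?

M would need C and R (Gate 2), but C never turns on.

No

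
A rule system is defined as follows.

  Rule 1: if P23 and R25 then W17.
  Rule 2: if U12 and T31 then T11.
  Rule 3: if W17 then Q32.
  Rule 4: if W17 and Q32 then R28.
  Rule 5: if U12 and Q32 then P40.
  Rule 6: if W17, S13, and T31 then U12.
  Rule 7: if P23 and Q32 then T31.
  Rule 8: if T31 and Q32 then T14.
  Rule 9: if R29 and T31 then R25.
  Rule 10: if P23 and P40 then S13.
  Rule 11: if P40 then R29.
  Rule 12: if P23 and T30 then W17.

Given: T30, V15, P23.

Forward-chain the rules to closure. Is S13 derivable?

S13 would need P23 and P40 (Rule 10), but P40 is never established.

No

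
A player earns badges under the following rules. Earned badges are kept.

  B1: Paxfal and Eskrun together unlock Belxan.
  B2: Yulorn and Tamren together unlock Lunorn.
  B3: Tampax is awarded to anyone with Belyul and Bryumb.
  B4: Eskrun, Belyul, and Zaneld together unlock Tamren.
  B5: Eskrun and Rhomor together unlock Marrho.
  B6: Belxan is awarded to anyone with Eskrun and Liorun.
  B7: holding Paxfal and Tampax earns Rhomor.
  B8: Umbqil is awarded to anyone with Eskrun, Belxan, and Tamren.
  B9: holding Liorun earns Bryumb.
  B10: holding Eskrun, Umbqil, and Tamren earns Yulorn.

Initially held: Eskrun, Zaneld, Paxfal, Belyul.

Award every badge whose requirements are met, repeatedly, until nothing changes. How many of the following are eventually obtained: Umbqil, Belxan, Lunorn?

3

With Eskrun, Belyul, and Zaneld, Tamren is earned (B4).
With Paxfal and Eskrun, Belxan is earned (B1).
With Eskrun, Belxan, and Tamren, Umbqil is earned (B8).
With Eskrun, Umbqil, and Tamren, Yulorn is earned (B10).
With Yulorn and Tamren, Lunorn is earned (B2).
Umbqil: reached.
Belxan: reached.
Lunorn: reached.
All 3 are reached.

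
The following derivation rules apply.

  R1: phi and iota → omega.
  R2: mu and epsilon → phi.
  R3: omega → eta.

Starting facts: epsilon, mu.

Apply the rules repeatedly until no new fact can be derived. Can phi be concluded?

Yes

From mu and epsilon, R2 gives phi.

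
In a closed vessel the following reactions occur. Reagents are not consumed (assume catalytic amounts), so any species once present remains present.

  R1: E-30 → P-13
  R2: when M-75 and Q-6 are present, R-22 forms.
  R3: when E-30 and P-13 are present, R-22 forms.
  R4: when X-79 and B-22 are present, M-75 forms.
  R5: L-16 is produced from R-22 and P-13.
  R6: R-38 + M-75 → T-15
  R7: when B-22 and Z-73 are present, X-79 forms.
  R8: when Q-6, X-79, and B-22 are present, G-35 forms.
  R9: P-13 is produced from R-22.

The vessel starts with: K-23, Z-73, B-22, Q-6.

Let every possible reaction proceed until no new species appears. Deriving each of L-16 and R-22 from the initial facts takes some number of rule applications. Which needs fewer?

R-22

R-22: B-22 and Z-73 present → X-79 forms (R7). X-79 and B-22 present → M-75 forms (R4). M-75 and Q-6 present → R-22 forms (R2). [3 rule applications]
L-16: B-22 and Z-73 present → X-79 forms (R7). X-79 and B-22 present → M-75 forms (R4). M-75 and Q-6 present → R-22 forms (R2). R-22 present → P-13 forms (R9). R-22 and P-13 present → L-16 forms (R5). [5 rule applications]
R-22 needs fewer.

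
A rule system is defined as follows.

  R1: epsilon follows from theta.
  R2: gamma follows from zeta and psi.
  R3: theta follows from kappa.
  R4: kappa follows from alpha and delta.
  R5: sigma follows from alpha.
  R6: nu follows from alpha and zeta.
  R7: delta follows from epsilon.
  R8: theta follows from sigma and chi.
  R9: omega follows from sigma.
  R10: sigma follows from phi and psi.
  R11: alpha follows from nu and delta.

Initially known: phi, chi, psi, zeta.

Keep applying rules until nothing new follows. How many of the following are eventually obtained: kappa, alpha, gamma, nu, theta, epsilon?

3

phi and psi hold, so sigma follows (R10).
zeta and psi hold, so gamma follows (R2).
sigma and chi hold, so theta follows (R8).
From theta, R1 gives epsilon.
kappa would need alpha and delta (R4), but alpha is never established.
alpha would need nu and delta (R11), but nu is never established.
gamma: reached.
nu would need alpha and zeta (R6), but alpha is never established.
theta: reached.
epsilon: reached.
Reached: gamma, theta, and epsilon — 3 of the 6.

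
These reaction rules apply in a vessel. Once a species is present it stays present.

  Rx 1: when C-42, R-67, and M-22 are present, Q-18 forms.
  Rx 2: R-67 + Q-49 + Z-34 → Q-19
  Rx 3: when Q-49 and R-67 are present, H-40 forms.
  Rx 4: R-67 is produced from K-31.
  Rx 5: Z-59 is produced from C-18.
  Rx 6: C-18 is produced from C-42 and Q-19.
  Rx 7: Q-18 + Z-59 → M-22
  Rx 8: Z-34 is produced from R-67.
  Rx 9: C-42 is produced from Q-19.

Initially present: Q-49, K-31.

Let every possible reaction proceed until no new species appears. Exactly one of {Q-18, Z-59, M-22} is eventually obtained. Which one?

K-31 present → R-67 forms (Rx 4).
R-67 present → Z-34 forms (Rx 8).
R-67, Q-49, and Z-34 present → Q-19 forms (Rx 2).
Q-19 present → C-42 forms (Rx 9).
C-42 and Q-19 present → C-18 forms (Rx 6).
C-18 present → Z-59 forms (Rx 5).
Q-18 would need C-42, R-67, and M-22 (Rx 1), but M-22 never forms. M-22 would need Q-18 and Z-59 (Rx 7), but Q-18 never forms.

Z-59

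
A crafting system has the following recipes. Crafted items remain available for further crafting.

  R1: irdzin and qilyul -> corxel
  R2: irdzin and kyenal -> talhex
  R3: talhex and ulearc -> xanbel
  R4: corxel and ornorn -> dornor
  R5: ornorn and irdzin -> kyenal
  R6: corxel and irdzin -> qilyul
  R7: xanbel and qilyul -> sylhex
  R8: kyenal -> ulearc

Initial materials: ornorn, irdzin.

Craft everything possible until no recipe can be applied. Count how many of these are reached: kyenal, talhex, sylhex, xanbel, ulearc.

Using R5, ornorn and irdzin make kyenal.
kyenal -> ulearc (R8).
irdzin and kyenal -> talhex (R2).
Using R3, talhex and ulearc make xanbel.
kyenal: reached.
talhex: reached.
sylhex would need xanbel and qilyul (R7), but qilyul is never obtained.
xanbel: reached.
ulearc: reached.
Reached: kyenal, talhex, xanbel, and ulearc — 4 of the 5.

4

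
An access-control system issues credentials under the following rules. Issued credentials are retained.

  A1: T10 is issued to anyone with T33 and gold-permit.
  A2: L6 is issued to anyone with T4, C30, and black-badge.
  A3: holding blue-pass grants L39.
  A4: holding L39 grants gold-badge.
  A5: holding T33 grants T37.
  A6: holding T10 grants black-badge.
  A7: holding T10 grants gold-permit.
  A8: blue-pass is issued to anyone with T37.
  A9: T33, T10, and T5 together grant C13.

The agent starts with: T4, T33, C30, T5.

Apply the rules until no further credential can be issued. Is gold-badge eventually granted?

Yes

Holding T33 grants T37 (A5).
Holding T37 grants blue-pass (A8).
Holding blue-pass grants L39 (A3).
Holding L39 grants gold-badge (A4).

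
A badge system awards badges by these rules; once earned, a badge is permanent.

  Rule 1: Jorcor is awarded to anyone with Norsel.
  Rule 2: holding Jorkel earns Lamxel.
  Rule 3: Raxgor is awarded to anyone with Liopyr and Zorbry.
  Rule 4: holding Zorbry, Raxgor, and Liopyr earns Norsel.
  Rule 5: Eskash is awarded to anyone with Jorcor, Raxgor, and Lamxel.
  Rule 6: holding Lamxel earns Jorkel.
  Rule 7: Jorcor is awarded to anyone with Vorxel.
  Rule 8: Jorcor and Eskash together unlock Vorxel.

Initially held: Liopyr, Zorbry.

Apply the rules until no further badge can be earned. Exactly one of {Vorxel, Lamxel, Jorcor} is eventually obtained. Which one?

Jorcor

With Liopyr and Zorbry, Raxgor is earned (Rule 3).
With Zorbry, Raxgor, and Liopyr, Norsel is earned (Rule 4).
With Norsel, Jorcor is earned (Rule 1).
Vorxel would need Jorcor and Eskash (Rule 8), but Eskash is never earned. Lamxel would need Jorkel (Rule 2), but Jorkel is never earned.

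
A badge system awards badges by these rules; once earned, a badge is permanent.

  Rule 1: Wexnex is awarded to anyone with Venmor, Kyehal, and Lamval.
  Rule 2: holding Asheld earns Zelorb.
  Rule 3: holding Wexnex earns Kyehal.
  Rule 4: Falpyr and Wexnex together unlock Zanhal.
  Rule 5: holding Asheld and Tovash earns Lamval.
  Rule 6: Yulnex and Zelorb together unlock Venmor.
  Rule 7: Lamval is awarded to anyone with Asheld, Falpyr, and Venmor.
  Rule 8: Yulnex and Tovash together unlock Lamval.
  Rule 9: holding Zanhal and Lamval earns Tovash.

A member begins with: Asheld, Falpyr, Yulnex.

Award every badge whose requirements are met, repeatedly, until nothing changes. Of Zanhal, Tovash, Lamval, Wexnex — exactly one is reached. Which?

Lamval

With Asheld, Zelorb is earned (Rule 2).
With Yulnex and Zelorb, Venmor is earned (Rule 6).
With Asheld, Falpyr, and Venmor, Lamval is earned (Rule 7).
Tovash would need Zanhal and Lamval (Rule 9), but Zanhal is never earned. Wexnex would need Venmor, Kyehal, and Lamval (Rule 1), but Kyehal is never earned. Zanhal would need Falpyr and Wexnex (Rule 4), but Wexnex is never earned.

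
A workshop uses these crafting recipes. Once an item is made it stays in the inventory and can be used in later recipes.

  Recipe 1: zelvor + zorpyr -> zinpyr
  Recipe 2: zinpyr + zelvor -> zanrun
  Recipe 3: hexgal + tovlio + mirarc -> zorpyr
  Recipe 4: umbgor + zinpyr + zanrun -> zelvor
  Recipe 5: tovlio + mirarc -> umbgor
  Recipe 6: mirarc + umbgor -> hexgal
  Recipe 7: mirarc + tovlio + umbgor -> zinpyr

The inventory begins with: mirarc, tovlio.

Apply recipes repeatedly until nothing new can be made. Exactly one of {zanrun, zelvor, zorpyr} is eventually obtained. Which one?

tovlio + mirarc -> umbgor (Recipe 5).
Using Recipe 6, mirarc and umbgor make hexgal.
Using Recipe 3, hexgal, tovlio, and mirarc make zorpyr.
zelvor would need umbgor, zinpyr, and zanrun (Recipe 4), but zanrun is never obtained. zanrun would need zinpyr and zelvor (Recipe 2), but zelvor is never obtained.

zorpyr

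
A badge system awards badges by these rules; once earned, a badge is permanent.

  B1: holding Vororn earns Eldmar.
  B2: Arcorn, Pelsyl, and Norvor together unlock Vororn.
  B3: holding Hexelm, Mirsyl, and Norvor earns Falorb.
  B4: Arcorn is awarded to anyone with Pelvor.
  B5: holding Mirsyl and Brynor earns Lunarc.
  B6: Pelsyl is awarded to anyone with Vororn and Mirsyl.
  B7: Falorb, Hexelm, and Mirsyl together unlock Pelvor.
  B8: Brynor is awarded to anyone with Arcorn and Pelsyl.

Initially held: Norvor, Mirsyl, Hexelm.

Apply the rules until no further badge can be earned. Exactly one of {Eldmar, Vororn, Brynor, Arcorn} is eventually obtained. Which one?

Arcorn

With Hexelm, Mirsyl, and Norvor, Falorb is earned (B3).
With Falorb, Hexelm, and Mirsyl, Pelvor is earned (B7).
With Pelvor, Arcorn is earned (B4).
Eldmar would need Vororn (B1), but Vororn is never earned. Vororn would need Arcorn, Pelsyl, and Norvor (B2), but Pelsyl is never earned. Brynor would need Arcorn and Pelsyl (B8), but Pelsyl is never earned.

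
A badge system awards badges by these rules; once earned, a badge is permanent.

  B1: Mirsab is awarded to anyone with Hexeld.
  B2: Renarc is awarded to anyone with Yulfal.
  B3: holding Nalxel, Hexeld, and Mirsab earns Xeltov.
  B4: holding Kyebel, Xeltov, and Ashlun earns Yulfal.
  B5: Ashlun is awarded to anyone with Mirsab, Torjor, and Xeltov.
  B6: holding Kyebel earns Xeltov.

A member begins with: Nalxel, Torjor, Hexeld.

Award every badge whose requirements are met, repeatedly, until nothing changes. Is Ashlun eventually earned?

Yes

With Hexeld, Mirsab is earned (B1).
With Nalxel, Hexeld, and Mirsab, Xeltov is earned (B3).
With Mirsab, Torjor, and Xeltov, Ashlun is earned (B5).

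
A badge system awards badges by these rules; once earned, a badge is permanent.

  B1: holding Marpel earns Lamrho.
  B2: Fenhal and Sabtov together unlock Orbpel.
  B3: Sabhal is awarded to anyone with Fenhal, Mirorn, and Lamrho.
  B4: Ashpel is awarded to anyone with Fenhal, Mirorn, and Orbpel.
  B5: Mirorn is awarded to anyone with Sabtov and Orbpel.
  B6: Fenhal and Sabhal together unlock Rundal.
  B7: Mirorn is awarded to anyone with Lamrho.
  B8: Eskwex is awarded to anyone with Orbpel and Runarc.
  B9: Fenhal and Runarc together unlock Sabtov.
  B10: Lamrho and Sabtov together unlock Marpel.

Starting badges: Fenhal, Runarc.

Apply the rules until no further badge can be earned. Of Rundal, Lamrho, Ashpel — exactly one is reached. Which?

Ashpel

With Fenhal and Runarc, Sabtov is earned (B9).
With Fenhal and Sabtov, Orbpel is earned (B2).
With Sabtov and Orbpel, Mirorn is earned (B5).
With Fenhal, Mirorn, and Orbpel, Ashpel is earned (B4).
Lamrho would need Marpel (B1), but Marpel is never earned. Rundal would need Fenhal and Sabhal (B6), but Sabhal is never earned.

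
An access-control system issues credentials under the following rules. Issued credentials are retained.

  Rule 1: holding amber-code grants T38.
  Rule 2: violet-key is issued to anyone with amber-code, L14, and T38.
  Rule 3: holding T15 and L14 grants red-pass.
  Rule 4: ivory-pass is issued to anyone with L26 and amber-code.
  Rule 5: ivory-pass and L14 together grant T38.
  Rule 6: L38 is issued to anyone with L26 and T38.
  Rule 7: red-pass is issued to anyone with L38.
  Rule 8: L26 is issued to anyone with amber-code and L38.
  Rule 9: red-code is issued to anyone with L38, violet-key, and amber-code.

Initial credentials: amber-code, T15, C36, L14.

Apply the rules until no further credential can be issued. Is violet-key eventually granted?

Yes

Holding amber-code grants T38 (Rule 1).
Holding amber-code, L14, and T38 grants violet-key (Rule 2).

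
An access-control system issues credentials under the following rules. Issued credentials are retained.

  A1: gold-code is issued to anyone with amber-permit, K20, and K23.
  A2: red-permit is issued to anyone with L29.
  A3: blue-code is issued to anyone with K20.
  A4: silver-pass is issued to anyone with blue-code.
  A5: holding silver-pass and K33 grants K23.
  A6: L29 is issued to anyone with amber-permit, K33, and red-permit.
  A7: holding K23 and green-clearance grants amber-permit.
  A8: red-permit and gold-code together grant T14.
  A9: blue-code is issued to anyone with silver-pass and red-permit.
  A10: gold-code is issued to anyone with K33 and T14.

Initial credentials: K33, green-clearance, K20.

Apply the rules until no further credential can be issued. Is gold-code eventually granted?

Holding K20 grants blue-code (A3).
Holding blue-code grants silver-pass (A4).
Holding silver-pass and K33 grants K23 (A5).
Holding K23 and green-clearance grants amber-permit (A7).
Holding amber-permit, K20, and K23 grants gold-code (A1).

Yes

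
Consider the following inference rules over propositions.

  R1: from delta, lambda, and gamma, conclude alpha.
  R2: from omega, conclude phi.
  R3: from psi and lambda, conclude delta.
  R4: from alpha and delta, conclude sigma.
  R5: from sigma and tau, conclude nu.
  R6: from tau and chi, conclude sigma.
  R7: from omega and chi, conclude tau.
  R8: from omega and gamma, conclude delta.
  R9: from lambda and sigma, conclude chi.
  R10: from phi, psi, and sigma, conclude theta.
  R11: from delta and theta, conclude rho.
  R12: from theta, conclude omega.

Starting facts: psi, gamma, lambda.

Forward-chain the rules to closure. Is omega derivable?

No

omega would need theta (R12), but theta is never established.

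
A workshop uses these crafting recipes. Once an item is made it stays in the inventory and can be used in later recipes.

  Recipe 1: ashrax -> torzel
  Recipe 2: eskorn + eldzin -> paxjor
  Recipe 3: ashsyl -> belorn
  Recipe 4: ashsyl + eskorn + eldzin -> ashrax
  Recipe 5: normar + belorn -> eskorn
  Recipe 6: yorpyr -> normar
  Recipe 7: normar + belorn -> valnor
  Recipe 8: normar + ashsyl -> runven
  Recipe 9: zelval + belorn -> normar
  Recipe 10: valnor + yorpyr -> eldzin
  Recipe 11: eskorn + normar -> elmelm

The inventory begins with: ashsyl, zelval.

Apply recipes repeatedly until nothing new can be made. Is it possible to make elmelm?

Using Recipe 3, ashsyl makes belorn.
Using Recipe 9, zelval and belorn make normar.
normar + belorn -> eskorn (Recipe 5).
eskorn + normar -> elmelm (Recipe 11).

Yes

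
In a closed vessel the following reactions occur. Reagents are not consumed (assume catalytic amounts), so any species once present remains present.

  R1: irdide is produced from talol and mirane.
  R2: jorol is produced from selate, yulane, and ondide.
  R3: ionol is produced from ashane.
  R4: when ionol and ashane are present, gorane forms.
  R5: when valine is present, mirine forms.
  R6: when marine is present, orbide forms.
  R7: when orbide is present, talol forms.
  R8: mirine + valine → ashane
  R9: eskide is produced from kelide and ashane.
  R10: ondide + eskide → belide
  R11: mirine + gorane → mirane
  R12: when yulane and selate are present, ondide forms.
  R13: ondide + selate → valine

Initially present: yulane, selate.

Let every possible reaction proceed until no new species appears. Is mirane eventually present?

Yes

yulane and selate present → ondide forms (R12).
ondide and selate present → valine forms (R13).
valine present → mirine forms (R5).
mirine and valine present → ashane forms (R8).
ashane present → ionol forms (R3).
ionol and ashane present → gorane forms (R4).
mirine and gorane present → mirane forms (R11).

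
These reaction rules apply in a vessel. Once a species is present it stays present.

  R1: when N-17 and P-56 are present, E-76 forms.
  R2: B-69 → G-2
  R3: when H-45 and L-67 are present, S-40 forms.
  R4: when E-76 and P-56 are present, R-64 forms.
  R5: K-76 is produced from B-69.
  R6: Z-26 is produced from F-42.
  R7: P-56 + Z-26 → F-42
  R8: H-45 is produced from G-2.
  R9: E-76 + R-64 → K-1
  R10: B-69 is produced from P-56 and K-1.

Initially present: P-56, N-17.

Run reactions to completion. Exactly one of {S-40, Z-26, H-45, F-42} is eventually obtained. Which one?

H-45

N-17 and P-56 present → E-76 forms (R1).
E-76 and P-56 present → R-64 forms (R4).
E-76 and R-64 present → K-1 forms (R9).
P-56 and K-1 present → B-69 forms (R10).
B-69 present → G-2 forms (R2).
G-2 present → H-45 forms (R8).
Z-26 would need F-42 (R6), but F-42 never forms. S-40 would need H-45 and L-67 (R3), but L-67 never forms. F-42 would need P-56 and Z-26 (R7), but Z-26 never forms.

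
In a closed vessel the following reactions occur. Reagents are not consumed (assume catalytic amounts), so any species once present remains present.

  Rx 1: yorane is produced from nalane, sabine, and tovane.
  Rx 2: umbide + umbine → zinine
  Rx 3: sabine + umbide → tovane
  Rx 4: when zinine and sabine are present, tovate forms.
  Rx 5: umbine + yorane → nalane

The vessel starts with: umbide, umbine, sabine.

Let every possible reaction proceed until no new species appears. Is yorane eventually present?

yorane would need nalane, sabine, and tovane (Rx 1), but nalane never forms.

No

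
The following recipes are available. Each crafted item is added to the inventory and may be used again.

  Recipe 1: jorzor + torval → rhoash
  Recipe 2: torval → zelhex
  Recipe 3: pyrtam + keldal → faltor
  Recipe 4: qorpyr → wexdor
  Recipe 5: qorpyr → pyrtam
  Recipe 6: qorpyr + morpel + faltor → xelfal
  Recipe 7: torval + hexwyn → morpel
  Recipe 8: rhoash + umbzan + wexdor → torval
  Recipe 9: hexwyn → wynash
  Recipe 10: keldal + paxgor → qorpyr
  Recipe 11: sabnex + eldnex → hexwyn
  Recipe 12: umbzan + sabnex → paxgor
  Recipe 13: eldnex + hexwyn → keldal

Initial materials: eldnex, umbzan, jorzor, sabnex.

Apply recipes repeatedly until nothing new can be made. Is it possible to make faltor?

Yes

sabnex + eldnex → hexwyn (Recipe 11).
umbzan + sabnex → paxgor (Recipe 12).
eldnex + hexwyn → keldal (Recipe 13).
keldal + paxgor → qorpyr (Recipe 10).
Using Recipe 5, qorpyr makes pyrtam.
Using Recipe 3, pyrtam and keldal make faltor.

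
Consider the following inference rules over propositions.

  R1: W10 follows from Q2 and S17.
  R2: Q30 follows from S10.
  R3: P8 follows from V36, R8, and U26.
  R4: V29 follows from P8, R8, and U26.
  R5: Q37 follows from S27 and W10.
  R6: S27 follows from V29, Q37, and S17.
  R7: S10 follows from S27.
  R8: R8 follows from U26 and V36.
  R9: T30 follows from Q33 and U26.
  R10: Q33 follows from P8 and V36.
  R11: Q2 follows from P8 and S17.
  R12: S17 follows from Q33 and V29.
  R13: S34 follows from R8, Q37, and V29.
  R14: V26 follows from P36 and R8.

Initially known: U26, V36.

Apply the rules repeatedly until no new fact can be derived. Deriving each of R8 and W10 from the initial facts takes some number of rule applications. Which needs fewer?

R8: U26 and V36 hold, so R8 follows (R8). [1 rule application]
W10: U26 and V36 hold, so R8 follows (R8). V36, R8, and U26 hold, so P8 follows (R3). P8 and V36 hold, so Q33 follows (R10). From P8, R8, and U26, R4 gives V29. Q33 and V29 hold, so S17 follows (R12). From P8 and S17, R11 gives Q2. Q2 and S17 hold, so W10 follows (R1). [7 rule applications]
R8 needs fewer.

R8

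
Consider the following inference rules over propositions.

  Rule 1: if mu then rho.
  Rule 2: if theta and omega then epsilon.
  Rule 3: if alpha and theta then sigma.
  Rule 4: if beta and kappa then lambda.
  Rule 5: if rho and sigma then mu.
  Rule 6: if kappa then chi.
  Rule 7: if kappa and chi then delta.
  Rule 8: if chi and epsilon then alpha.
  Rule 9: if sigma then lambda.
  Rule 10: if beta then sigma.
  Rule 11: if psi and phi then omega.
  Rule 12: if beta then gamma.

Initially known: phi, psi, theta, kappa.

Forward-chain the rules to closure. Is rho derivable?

rho would need mu (Rule 1), but mu is never established.

No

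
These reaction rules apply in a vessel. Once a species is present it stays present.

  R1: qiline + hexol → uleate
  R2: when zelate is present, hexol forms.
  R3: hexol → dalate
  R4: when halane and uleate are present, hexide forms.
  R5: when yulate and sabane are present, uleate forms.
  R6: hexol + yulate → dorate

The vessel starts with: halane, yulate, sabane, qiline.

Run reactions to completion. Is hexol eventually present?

hexol would need zelate (R2), but zelate never forms.

No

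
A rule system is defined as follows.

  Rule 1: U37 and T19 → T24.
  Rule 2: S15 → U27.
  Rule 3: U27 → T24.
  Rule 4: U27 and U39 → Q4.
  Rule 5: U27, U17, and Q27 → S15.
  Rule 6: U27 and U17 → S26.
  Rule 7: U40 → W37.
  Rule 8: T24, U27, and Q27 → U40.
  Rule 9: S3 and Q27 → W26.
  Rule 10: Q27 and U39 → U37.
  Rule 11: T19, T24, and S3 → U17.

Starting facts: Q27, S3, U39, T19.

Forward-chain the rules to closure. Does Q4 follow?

No

Q4 would need U27 and U39 (Rule 4), but U27 is never established.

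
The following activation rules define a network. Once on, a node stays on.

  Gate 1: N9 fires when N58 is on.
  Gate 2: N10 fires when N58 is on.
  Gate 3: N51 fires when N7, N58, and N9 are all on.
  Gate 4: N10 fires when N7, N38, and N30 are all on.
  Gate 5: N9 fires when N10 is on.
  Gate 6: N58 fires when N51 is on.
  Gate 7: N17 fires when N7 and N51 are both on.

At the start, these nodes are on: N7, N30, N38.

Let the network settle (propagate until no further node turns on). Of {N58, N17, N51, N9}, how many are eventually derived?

Gate 4: N7, N38, and N30 on → N10 on.
Gate 5: N10 on → N9 on.
N58 would need N51 (Gate 6), but N51 never turns on.
N17 would need N7 and N51 (Gate 7), but N51 never turns on.
N51 would need N7, N58, and N9 (Gate 3), but N58 never turns on.
N9: reached.
Reached: N9 — 1 of the 4.

1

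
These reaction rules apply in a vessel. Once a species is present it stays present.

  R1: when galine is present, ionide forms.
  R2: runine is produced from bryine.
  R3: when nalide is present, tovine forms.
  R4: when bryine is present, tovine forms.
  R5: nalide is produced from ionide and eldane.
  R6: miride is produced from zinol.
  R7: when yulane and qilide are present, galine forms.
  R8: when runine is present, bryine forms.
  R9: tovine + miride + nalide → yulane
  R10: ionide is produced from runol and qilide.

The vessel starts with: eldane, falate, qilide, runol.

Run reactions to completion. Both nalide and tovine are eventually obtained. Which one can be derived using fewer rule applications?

nalide

nalide: runol and qilide present → ionide forms (R10). ionide and eldane present → nalide forms (R5). [2 rule applications]
tovine: runol and qilide present → ionide forms (R10). ionide and eldane present → nalide forms (R5). nalide present → tovine forms (R3). [3 rule applications]
nalide needs fewer.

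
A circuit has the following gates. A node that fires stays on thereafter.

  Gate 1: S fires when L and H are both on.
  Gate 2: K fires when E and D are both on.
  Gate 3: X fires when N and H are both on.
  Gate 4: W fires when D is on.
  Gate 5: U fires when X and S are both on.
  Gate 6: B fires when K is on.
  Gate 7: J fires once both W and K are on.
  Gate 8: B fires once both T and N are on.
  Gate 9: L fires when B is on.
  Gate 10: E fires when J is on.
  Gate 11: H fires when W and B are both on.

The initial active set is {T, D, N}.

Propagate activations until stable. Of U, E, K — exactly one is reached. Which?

U

T and N are on, so B fires (Gate 8).
D is on, so W fires (Gate 4).
W and B are on, so H fires (Gate 11).
Gate 9: B on → L on.
N and H are on, so X fires (Gate 3).
Gate 1: L and H on → S on.
X and S are on, so U fires (Gate 5).
E would need J (Gate 10), but J never turns on. K would need E and D (Gate 2), but E never turns on.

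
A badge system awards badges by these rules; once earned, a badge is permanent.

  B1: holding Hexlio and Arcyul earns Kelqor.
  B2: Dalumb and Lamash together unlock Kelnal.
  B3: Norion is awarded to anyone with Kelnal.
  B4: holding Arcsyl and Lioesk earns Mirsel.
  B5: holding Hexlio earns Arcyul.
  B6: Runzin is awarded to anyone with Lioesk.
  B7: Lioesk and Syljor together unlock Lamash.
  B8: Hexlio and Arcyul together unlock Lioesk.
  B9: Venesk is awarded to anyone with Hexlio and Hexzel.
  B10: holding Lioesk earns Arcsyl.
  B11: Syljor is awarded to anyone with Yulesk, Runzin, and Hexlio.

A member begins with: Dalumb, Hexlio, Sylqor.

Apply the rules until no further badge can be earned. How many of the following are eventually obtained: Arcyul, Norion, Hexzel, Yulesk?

1

With Hexlio, Arcyul is earned (B5).
Arcyul: reached.
Norion would need Kelnal (B3), but Kelnal is never earned.
No rule produces Hexzel, and it is not given.
No rule produces Yulesk, and it is not given.
Reached: Arcyul — 1 of the 4.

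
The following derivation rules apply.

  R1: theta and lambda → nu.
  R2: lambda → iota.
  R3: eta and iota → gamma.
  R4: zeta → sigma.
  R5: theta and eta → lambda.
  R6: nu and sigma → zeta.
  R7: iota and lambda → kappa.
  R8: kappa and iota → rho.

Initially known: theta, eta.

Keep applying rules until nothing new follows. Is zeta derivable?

zeta would need nu and sigma (R6), but sigma is never established.

No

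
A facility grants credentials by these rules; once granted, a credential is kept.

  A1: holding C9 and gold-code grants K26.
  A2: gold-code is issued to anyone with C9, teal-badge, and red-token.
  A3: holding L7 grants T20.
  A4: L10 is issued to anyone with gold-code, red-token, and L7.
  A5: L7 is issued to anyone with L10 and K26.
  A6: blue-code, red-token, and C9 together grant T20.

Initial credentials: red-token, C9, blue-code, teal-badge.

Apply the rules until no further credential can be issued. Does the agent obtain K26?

Yes

Holding C9, teal-badge, and red-token grants gold-code (A2).
Holding C9 and gold-code grants K26 (A1).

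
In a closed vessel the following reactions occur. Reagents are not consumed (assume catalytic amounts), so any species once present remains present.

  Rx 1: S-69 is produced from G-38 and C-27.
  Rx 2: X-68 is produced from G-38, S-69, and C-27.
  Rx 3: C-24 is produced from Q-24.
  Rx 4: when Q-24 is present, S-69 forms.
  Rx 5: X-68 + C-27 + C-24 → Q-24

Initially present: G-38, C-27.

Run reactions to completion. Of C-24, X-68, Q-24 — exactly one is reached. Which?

X-68

G-38 and C-27 present → S-69 forms (Rx 1).
G-38, S-69, and C-27 present → X-68 forms (Rx 2).
Q-24 would need X-68, C-27, and C-24 (Rx 5), but C-24 never forms. C-24 would need Q-24 (Rx 3), but Q-24 never forms.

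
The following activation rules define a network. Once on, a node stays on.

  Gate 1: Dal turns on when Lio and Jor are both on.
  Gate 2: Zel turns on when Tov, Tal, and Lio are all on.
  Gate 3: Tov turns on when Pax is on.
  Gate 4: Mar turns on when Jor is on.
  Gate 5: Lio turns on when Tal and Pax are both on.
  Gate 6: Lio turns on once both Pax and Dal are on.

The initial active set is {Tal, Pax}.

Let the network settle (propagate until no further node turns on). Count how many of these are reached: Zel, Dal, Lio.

2

Tal and Pax are on, so Lio turns on (Gate 5).
Pax is on, so Tov turns on (Gate 3).
Tov, Tal, and Lio are on, so Zel turns on (Gate 2).
Zel: reached.
Dal would need Lio and Jor (Gate 1), but Jor never turns on.
Lio: reached.
Reached: Zel and Lio — 2 of the 3.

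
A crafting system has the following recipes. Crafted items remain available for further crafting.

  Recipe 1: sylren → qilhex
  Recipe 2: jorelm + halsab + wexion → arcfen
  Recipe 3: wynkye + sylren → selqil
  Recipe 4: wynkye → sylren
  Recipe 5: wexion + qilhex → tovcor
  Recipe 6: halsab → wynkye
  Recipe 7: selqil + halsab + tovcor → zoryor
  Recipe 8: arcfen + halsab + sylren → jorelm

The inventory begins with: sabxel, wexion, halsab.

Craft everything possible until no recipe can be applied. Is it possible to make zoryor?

Yes

Using Recipe 6, halsab makes wynkye.
Using Recipe 4, wynkye makes sylren.
Using Recipe 3, wynkye and sylren make selqil.
sylren → qilhex (Recipe 1).
wexion + qilhex → tovcor (Recipe 5).
Using Recipe 7, selqil, halsab, and tovcor make zoryor.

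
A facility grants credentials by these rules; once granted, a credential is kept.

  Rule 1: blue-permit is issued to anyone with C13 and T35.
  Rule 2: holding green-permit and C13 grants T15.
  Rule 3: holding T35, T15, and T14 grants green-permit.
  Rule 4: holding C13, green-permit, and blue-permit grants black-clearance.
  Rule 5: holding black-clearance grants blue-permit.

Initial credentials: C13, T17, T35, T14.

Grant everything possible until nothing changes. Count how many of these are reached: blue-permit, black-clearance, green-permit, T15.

1

Holding C13 and T35 grants blue-permit (Rule 1).
blue-permit: reached.
black-clearance would need C13, green-permit, and blue-permit (Rule 4), but green-permit is never granted.
green-permit would need T35, T15, and T14 (Rule 3), but T15 is never granted.
T15 would need green-permit and C13 (Rule 2), but green-permit is never granted.
Reached: blue-permit — 1 of the 4.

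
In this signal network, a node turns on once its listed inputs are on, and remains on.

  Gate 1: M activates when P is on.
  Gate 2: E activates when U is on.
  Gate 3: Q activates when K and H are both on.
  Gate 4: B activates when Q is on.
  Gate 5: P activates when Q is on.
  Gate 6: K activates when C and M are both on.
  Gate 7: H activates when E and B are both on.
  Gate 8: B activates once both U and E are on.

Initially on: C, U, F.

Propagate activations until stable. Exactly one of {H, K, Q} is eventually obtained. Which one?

Gate 2: U on → E on.
U and E are on, so B activates (Gate 8).
Gate 7: E and B on → H on.
K would need C and M (Gate 6), but M never turns on. Q would need K and H (Gate 3), but K never turns on.

H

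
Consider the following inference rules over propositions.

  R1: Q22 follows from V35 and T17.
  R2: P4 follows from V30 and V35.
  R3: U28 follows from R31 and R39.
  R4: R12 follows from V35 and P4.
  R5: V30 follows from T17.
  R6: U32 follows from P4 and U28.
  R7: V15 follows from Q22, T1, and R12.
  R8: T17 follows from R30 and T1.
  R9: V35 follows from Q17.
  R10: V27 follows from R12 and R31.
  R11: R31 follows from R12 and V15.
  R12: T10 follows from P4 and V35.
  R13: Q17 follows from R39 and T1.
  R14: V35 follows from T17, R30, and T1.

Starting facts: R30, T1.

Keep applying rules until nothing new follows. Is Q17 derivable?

Q17 would need R39 and T1 (R13), but R39 is never established.

No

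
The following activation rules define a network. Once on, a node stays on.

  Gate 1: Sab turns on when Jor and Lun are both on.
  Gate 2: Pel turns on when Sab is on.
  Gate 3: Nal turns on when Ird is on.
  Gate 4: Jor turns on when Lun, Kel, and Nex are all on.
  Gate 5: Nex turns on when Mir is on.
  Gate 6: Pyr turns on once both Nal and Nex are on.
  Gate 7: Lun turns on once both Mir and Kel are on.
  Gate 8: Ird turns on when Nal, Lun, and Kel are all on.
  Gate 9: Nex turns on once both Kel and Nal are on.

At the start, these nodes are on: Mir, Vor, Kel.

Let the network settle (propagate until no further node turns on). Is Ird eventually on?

Ird would need Nal, Lun, and Kel (Gate 8), but Nal never turns on.

No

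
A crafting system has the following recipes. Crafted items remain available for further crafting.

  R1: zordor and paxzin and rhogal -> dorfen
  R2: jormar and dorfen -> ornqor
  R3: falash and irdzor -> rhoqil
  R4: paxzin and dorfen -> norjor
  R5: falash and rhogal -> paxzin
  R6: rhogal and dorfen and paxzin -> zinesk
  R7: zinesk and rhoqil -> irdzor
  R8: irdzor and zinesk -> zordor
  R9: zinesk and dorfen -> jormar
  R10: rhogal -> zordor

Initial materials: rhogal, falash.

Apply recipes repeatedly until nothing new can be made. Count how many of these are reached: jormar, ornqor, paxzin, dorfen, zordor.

5

falash and rhogal -> paxzin (R5).
Using R10, rhogal makes zordor.
zordor and paxzin and rhogal -> dorfen (R1).
rhogal and dorfen and paxzin -> zinesk (R6).
zinesk and dorfen -> jormar (R9).
Using R2, jormar and dorfen make ornqor.
jormar: reached.
ornqor: reached.
paxzin: reached.
dorfen: reached.
zordor: reached.
All 5 are reached.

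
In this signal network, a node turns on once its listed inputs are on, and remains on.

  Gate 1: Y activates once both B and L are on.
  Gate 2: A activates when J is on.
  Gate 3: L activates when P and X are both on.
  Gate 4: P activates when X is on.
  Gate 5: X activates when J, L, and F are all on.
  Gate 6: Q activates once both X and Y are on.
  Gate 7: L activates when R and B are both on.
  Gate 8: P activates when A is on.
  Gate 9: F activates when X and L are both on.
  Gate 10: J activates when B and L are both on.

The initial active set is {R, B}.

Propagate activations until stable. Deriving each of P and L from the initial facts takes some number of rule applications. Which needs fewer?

L: Gate 7: R and B on → L on. [1 rule application]
P: R and B are on, so L activates (Gate 7). B and L are on, so J activates (Gate 10). Gate 2: J on → A on. Gate 8: A on → P on. [4 rule applications]
L needs fewer.

L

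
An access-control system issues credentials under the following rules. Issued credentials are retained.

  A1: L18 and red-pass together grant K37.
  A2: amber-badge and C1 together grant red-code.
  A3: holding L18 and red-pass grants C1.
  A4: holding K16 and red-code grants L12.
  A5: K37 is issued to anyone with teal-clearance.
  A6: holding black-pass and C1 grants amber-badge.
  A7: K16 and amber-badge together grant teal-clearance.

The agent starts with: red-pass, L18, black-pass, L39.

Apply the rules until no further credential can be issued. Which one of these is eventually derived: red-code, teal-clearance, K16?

Holding L18 and red-pass grants C1 (A3).
Holding black-pass and C1 grants amber-badge (A6).
Holding amber-badge and C1 grants red-code (A2).
teal-clearance would need K16 and amber-badge (A7), but K16 is never granted. No rule produces K16, and it is not given.

red-code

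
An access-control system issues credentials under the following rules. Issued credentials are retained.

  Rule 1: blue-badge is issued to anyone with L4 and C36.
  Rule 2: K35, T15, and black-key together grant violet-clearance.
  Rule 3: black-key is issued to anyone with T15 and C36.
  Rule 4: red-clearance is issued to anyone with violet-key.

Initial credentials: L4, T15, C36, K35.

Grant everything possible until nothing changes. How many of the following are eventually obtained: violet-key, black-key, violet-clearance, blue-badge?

Holding L4 and C36 grants blue-badge (Rule 1).
Holding T15 and C36 grants black-key (Rule 3).
Holding K35, T15, and black-key grants violet-clearance (Rule 2).
No rule produces violet-key, and it is not given.
black-key: reached.
violet-clearance: reached.
blue-badge: reached.
Reached: black-key, violet-clearance, and blue-badge — 3 of the 4.

3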